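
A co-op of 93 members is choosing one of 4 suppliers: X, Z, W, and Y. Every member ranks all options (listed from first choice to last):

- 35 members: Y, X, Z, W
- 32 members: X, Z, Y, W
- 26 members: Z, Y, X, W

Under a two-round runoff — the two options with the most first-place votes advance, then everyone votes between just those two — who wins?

Round 1 first-place votes: X 32, Z 26, W 0, Y 35.
Y and X advance.
Runoff: Y is preferred to X by 61 voters; X by 32.
Y wins the runoff.

Y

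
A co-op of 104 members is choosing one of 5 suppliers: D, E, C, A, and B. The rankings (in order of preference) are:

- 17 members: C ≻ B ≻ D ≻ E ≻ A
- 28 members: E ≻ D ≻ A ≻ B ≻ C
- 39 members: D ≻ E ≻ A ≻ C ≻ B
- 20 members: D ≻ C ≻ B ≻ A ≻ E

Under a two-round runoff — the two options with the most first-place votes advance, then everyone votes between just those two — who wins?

Round 1 first-place votes: D 59, E 28, C 17, A 0, B 0.
D and E advance.
Runoff: D is preferred to E by 76 voters; E by 28.
D wins the runoff.

D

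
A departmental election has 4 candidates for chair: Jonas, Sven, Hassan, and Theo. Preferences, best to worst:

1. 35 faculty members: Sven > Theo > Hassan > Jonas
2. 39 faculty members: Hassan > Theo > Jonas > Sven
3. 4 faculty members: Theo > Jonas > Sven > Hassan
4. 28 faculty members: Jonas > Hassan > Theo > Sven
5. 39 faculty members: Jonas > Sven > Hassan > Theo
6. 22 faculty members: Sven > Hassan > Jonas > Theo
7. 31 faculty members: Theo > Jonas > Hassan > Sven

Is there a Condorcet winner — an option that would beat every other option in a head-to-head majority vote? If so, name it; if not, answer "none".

none

Checking pairwise contests:
Theo beats Jonas 109–89.
Jonas beats Sven 141–57.
Jonas beats Hassan 102–96.
Hassan beats Theo 128–70.
Every option loses at least one head-to-head, so there is no Condorcet winner.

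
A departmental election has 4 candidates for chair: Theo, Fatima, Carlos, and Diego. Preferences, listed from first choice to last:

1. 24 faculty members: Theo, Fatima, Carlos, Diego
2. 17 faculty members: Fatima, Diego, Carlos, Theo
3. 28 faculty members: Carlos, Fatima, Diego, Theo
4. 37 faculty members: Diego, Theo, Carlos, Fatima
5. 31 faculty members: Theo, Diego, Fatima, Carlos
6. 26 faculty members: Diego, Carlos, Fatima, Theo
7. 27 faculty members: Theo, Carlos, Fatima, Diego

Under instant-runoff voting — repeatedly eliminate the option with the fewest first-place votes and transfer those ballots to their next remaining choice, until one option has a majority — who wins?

Round 1: Theo 82, Fatima 17, Carlos 28, Diego 63. Eliminate Fatima.
Round 2: Theo 82, Carlos 28, Diego 80. Eliminate Carlos.
Round 3: Theo 82, Diego 108. Diego has a majority.

Diego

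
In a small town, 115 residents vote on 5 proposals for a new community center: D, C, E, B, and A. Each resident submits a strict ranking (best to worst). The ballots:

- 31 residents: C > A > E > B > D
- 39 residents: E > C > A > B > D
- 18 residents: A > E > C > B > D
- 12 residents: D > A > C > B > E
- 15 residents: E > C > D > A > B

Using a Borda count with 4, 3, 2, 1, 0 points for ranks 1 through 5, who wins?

D: 31·0 + 39·0 + 18·0 + 12·4 + 15·2 = 78
C: 31·4 + 39·3 + 18·2 + 12·2 + 15·3 = 346
E: 31·2 + 39·4 + 18·3 + 12·0 + 15·4 = 332
B: 31·1 + 39·1 + 18·1 + 12·1 + 15·0 = 100
A: 31·3 + 39·2 + 18·4 + 12·3 + 15·1 = 294
C has the highest Borda score (346).

C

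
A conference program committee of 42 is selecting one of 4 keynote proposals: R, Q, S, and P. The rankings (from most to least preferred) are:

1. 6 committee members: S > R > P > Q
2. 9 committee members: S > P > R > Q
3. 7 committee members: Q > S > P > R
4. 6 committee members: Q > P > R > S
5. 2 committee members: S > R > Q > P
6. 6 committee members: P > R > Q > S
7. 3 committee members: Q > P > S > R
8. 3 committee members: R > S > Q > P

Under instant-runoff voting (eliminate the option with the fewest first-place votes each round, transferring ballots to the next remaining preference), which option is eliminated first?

R

Round 1: R 3, Q 16, S 17, P 6. Eliminate R.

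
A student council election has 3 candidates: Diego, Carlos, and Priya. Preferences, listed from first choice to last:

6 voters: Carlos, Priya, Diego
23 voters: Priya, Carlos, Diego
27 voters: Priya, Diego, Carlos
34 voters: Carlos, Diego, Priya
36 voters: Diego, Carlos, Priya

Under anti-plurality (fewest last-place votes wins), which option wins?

Carlos

Last-place votes: Diego 29, Carlos 27, Priya 70.
Carlos is ranked last by the fewest voters, so Carlos wins.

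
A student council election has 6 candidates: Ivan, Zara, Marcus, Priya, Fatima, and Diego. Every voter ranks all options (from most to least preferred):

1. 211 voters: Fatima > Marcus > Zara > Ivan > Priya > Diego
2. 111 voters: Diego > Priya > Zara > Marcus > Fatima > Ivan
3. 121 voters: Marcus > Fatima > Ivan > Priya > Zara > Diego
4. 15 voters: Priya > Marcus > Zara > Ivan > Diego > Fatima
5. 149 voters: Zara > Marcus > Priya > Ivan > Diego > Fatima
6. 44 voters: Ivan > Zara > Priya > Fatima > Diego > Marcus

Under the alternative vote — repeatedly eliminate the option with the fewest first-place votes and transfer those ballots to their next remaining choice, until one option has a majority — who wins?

Fatima

Round 1: Ivan 44, Zara 149, Marcus 121, Priya 15, Fatima 211, Diego 111. Eliminate Priya.
Round 2: Ivan 44, Zara 149, Marcus 136, Fatima 211, Diego 111. Eliminate Ivan.
Round 3: Zara 193, Marcus 136, Fatima 211, Diego 111. Eliminate Diego.
Round 4: Zara 304, Marcus 136, Fatima 211. Eliminate Marcus.
Round 5: Zara 319, Fatima 332. Fatima has a majority.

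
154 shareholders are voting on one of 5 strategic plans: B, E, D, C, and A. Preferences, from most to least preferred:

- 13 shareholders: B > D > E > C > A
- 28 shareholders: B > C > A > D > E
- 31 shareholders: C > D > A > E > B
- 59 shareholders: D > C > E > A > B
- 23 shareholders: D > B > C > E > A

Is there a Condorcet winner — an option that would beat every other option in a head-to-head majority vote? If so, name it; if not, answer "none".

D

D vs B: 113–41 for D.
D vs E: 154–0 for D.
D vs C: 95–59 for D.
D vs A: 126–28 for D.
D beats every other option head-to-head.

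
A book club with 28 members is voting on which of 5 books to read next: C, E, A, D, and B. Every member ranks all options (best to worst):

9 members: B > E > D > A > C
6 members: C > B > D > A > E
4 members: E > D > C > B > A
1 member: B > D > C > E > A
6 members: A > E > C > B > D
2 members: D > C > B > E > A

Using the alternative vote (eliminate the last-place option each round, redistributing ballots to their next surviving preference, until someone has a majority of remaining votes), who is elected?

C

Round 1: C 6, E 4, A 6, D 2, B 10. Eliminate D.
Round 2: C 8, E 4, A 6, B 10. Eliminate E.
Round 3: C 12, A 6, B 10. Eliminate A.
Round 4: C 18, B 10. C has a majority.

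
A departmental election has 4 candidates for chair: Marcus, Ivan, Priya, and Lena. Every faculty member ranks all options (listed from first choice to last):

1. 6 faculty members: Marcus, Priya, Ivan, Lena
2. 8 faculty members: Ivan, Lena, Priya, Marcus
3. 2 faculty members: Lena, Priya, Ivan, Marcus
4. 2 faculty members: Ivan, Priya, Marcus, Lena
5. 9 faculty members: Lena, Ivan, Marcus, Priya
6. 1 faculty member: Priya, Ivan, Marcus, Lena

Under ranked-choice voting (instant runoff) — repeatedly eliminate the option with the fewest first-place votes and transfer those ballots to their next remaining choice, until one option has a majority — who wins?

Ivan

Round 1: Marcus 6, Ivan 10, Priya 1, Lena 11. Eliminate Priya.
Round 2: Marcus 6, Ivan 11, Lena 11. Eliminate Marcus.
Round 3: Ivan 17, Lena 11. Ivan has a majority.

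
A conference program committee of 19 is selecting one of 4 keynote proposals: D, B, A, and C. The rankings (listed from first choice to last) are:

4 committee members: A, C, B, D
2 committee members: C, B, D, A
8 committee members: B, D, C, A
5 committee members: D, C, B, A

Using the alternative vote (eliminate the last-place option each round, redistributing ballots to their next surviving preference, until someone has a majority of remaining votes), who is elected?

B

Round 1: D 5, B 8, A 4, C 2. Eliminate C.
Round 2: D 5, B 10, A 4. B has a majority.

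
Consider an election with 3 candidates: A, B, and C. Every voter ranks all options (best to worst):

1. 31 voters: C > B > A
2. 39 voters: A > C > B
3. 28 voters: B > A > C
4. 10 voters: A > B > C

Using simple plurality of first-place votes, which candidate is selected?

First-place votes: A 49, B 28, C 31.
A has the most first-place votes.

A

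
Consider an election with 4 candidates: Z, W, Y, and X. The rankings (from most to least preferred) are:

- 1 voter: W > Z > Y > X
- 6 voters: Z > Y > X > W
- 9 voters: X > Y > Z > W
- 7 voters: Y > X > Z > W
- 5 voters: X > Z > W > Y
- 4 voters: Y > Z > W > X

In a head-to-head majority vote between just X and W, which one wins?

Voters preferring X to W: 27; preferring W to X: 5.
X wins the head-to-head.

X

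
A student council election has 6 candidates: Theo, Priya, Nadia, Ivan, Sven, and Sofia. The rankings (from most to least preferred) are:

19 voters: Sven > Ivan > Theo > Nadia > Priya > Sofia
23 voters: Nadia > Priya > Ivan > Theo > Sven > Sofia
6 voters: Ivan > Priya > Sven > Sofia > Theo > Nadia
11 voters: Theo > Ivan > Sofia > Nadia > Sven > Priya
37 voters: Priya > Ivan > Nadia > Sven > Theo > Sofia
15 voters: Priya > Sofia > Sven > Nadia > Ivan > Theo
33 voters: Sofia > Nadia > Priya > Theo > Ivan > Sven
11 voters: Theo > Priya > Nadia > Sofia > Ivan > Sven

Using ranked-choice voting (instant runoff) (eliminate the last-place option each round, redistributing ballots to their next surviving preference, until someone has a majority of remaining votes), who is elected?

Priya

Round 1: Theo 22, Priya 52, Nadia 23, Ivan 6, Sven 19, Sofia 33. Eliminate Ivan.
Round 2: Theo 22, Priya 58, Nadia 23, Sven 19, Sofia 33. Eliminate Sven.
Round 3: Theo 41, Priya 58, Nadia 23, Sofia 33. Eliminate Nadia.
Round 4: Theo 41, Priya 81, Sofia 33. Priya has a majority.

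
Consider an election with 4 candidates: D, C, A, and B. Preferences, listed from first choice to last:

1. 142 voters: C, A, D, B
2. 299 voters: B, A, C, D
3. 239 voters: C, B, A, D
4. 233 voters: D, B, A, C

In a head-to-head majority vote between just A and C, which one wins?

A

Voters preferring A to C: 532; preferring C to A: 381.
A wins the head-to-head.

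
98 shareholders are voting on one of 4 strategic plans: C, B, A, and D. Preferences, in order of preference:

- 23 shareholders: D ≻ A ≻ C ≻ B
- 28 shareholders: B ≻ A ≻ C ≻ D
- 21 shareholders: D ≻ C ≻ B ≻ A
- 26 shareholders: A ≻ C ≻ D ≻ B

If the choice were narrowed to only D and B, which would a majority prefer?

D

Voters preferring D to B: 70; preferring B to D: 28.
D wins the head-to-head.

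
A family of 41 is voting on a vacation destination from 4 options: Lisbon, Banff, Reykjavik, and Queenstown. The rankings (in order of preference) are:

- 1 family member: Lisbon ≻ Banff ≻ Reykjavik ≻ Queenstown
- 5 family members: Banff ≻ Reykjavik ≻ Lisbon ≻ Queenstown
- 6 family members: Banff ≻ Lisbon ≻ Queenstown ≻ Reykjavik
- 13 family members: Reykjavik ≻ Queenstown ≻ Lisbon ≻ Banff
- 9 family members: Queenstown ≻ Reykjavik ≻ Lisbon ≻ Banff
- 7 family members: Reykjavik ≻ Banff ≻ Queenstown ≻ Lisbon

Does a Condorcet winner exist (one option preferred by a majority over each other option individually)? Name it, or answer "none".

Reykjavik

Reykjavik vs Lisbon: 34–7 for Reykjavik.
Reykjavik vs Banff: 29–12 for Reykjavik.
Reykjavik vs Queenstown: 26–15 for Reykjavik.
Reykjavik beats every other option head-to-head.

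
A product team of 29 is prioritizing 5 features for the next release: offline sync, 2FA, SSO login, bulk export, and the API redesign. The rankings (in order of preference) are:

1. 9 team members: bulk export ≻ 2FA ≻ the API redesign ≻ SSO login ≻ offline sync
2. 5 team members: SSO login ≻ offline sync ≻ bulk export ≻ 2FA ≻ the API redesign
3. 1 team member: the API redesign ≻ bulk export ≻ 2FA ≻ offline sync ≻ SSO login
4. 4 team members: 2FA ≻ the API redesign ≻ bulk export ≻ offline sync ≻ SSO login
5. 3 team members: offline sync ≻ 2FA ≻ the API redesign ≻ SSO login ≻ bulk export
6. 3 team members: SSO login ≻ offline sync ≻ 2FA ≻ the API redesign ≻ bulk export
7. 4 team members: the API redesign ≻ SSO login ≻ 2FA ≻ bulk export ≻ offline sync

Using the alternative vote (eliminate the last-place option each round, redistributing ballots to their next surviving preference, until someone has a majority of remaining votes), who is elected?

Round 1: offline sync 3, 2FA 4, SSO login 8, bulk export 9, the API redesign 5. Eliminate offline sync.
Round 2: 2FA 7, SSO login 8, bulk export 9, the API redesign 5. Eliminate the API redesign.
Round 3: 2FA 7, SSO login 12, bulk export 10. Eliminate 2FA.
Round 4: SSO login 15, bulk export 14. SSO login has a majority.

SSO login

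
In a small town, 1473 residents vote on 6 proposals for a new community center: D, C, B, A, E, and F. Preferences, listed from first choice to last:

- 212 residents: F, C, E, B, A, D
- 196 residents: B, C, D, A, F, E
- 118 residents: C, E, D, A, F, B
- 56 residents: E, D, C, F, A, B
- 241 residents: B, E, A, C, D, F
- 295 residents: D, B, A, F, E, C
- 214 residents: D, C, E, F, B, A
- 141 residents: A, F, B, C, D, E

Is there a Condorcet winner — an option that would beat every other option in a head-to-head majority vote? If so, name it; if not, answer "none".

Checking pairwise contests:
C beats D 908–565.
B beats C 873–600.
F beats B 741–732.
D beats A 879–594.
D beats E 846–627.
D beats F 1120–353.
Every option loses at least one head-to-head, so there is no Condorcet winner.

none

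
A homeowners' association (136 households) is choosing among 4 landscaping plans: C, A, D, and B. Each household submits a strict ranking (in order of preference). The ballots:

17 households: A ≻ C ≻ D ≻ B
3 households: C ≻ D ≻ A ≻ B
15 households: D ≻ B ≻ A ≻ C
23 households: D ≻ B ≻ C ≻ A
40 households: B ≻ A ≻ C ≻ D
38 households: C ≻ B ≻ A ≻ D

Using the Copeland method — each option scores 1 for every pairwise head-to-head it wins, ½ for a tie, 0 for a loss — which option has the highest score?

B

C: beats D; loses to A and B → score 1.
A: beats C and D; loses to B → score 2.
D: loses to C, A, and B → score 0.
B: beats C, A, and D → score 3.
B has the best pairwise record.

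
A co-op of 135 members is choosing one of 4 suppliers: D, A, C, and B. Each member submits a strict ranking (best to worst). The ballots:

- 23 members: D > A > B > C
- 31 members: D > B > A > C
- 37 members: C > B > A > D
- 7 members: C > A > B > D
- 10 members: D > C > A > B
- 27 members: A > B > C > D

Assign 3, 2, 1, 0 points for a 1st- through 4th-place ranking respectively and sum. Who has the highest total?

B

D: 23·3 + 31·3 + 37·0 + 7·0 + 10·3 + 27·0 = 192
A: 23·2 + 31·1 + 37·1 + 7·2 + 10·1 + 27·3 = 219
C: 23·0 + 31·0 + 37·3 + 7·3 + 10·2 + 27·1 = 179
B: 23·1 + 31·2 + 37·2 + 7·1 + 10·0 + 27·2 = 220
B has the highest Borda score (220).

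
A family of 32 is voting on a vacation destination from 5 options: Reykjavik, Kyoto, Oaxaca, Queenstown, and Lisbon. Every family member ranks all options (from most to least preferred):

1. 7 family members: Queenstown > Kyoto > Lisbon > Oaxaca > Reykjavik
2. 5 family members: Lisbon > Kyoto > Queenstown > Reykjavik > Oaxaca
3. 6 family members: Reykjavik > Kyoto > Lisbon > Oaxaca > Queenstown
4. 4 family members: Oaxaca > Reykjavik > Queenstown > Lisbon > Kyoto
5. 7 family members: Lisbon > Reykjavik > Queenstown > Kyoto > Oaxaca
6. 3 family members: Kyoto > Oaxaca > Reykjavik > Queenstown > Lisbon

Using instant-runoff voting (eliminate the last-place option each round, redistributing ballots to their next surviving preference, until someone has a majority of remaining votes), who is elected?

Round 1: Reykjavik 6, Kyoto 3, Oaxaca 4, Queenstown 7, Lisbon 12. Eliminate Kyoto.
Round 2: Reykjavik 6, Oaxaca 7, Queenstown 7, Lisbon 12. Eliminate Reykjavik.
Round 3: Oaxaca 7, Queenstown 7, Lisbon 18. Lisbon has a majority.

Lisbon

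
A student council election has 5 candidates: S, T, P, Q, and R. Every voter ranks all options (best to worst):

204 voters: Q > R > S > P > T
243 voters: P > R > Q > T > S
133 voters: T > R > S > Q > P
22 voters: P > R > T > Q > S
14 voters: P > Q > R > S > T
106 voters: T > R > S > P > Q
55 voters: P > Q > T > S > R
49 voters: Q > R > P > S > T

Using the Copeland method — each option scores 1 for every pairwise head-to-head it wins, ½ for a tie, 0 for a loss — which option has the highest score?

S: beats P; loses to T, Q, and R → score 1.
T: beats S; loses to P, Q, and R → score 1.
P: beats T and Q; loses to S and R → score 2.
Q: beats S and T; loses to P and R → score 2.
R: beats S, T, P, and Q → score 4.
R has the best pairwise record.

R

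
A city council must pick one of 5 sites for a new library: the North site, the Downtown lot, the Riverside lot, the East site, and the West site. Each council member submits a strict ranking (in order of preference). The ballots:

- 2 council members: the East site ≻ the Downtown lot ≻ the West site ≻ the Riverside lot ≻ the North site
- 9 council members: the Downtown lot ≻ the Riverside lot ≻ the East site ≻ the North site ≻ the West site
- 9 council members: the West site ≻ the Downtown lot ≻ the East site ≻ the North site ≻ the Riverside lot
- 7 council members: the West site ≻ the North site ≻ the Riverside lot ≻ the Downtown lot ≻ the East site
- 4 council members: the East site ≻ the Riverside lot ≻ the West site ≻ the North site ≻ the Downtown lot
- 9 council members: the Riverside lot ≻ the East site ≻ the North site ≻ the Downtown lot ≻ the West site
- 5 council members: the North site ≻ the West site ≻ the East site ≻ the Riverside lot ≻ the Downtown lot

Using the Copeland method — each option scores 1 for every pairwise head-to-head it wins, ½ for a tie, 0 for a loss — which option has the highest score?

the Riverside lot

the North site: beats the Downtown lot and the West site; loses to the Riverside lot and the East site → score 2.
the Downtown lot: beats the East site; loses to the North site, the Riverside lot, and the West site → score 1.
the Riverside lot: beats the North site, the Downtown lot, and the East site; loses to the West site → score 3.
the East site: beats the North site and the West site; loses to the Downtown lot and the Riverside lot → score 2.
the West site: beats the Downtown lot and the Riverside lot; loses to the North site and the East site → score 2.
the Riverside lot has the best pairwise record.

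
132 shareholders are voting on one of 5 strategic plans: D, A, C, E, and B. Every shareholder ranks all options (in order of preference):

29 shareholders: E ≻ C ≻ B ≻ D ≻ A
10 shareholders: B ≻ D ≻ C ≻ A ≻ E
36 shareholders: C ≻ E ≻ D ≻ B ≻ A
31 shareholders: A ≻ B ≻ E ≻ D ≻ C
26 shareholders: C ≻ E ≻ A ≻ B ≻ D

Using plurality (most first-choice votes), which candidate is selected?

First-place votes: D 0, A 31, C 62, E 29, B 10.
C has the most first-place votes.

C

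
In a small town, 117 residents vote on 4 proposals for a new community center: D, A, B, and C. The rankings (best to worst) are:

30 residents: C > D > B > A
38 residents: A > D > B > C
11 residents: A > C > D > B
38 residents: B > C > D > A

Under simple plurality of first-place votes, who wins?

A

First-place votes: D 0, A 49, B 38, C 30.
A has the most first-place votes.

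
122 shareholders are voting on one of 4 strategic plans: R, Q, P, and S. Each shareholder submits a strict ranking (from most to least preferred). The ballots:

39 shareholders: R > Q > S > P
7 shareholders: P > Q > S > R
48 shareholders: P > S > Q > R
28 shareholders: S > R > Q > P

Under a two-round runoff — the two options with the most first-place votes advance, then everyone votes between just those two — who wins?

R

Round 1 first-place votes: R 39, Q 0, P 55, S 28.
P and R advance.
Runoff: P is preferred to R by 55 voters; R by 67.
R wins the runoff.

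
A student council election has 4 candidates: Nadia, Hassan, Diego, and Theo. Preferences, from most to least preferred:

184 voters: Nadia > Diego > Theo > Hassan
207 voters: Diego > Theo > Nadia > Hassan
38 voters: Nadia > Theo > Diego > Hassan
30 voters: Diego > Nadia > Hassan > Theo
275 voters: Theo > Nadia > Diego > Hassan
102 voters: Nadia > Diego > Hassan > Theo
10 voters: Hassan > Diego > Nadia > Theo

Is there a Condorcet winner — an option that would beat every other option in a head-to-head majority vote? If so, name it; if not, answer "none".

Checking pairwise contests:
Theo beats Nadia 482–364.
Nadia beats Hassan 836–10.
Nadia beats Diego 599–247.
Diego beats Theo 533–313.
Every option loses at least one head-to-head, so there is no Condorcet winner.

none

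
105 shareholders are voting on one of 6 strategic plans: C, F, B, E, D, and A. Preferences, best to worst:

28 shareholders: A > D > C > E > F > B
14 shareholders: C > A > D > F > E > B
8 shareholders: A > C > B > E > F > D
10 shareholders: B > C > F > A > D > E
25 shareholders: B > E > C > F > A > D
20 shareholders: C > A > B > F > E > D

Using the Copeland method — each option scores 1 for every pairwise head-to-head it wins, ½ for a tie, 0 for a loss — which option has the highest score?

C

C: beats F, B, E, D, and A → score 5.
F: beats D; loses to C, B, E, and A → score 1.
B: beats F, E, and D; loses to C and A → score 3.
E: beats F and D; loses to C, B, and A → score 2.
D: loses to C, F, B, E, and A → score 0.
A: beats F, B, E, and D; loses to C → score 4.
C has the best pairwise record.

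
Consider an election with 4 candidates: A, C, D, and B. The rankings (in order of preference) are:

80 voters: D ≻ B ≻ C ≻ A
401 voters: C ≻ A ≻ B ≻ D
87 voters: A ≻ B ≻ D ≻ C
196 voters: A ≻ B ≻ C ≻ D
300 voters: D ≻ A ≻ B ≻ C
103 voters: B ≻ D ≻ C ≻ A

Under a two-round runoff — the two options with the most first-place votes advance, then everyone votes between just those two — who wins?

Round 1 first-place votes: A 283, C 401, D 380, B 103.
C and D advance.
Runoff: C is preferred to D by 597 voters; D by 570.
C wins the runoff.

C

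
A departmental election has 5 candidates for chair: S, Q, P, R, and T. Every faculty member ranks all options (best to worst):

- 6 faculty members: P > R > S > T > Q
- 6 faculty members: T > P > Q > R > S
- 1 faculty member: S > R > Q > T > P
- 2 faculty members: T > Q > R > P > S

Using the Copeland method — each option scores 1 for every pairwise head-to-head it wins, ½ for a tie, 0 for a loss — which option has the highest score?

S: loses to Q, P, R, and T → score 0.
Q: beats S and R; loses to P and T → score 2.
P: beats S, Q, and R; loses to T → score 3.
R: beats S; loses to Q, P, and T → score 1.
T: beats S, Q, P, and R → score 4.
T has the best pairwise record.

T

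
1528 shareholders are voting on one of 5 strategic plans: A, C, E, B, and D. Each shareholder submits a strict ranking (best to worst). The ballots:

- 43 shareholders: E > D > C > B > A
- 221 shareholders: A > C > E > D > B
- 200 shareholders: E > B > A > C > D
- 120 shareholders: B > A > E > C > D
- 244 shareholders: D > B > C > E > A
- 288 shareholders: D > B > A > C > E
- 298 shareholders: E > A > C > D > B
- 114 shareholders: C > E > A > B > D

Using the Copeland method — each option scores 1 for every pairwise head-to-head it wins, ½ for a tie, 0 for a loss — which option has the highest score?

E

A: beats C and D; loses to E and B → score 2.
C: beats E and D; loses to A and B → score 2.
E: beats A, B, and D; loses to C → score 3.
B: beats A and C; loses to E and D → score 2.
D: beats B; loses to A, C, and E → score 1.
E has the best pairwise record.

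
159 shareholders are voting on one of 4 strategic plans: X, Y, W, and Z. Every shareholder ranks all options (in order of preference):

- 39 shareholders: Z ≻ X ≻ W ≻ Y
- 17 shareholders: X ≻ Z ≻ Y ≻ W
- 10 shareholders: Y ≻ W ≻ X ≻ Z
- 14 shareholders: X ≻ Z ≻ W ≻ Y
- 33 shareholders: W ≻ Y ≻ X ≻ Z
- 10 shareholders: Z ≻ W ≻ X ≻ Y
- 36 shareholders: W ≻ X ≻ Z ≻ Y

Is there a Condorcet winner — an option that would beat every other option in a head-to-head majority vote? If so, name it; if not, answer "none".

Checking pairwise contests:
W beats X 89–70.
X beats Y 116–43.
Z beats W 80–79.
X beats Z 110–49.
Every option loses at least one head-to-head, so there is no Condorcet winner.

none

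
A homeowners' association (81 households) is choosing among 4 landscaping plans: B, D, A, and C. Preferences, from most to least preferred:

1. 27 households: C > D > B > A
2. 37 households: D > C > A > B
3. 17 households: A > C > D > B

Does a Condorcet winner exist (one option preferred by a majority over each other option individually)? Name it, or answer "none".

C

C vs B: 81–0 for C.
C vs D: 44–37 for C.
C vs A: 64–17 for C.
C beats every other option head-to-head.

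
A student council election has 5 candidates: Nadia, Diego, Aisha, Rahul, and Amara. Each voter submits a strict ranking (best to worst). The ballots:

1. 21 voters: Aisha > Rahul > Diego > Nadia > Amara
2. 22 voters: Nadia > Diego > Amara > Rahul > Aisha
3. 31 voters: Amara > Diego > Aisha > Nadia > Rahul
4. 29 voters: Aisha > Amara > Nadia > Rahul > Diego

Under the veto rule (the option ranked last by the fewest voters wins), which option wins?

Nadia

Last-place votes: Nadia 0, Diego 29, Aisha 22, Rahul 31, Amara 21.
Nadia is ranked last by the fewest voters, so Nadia wins.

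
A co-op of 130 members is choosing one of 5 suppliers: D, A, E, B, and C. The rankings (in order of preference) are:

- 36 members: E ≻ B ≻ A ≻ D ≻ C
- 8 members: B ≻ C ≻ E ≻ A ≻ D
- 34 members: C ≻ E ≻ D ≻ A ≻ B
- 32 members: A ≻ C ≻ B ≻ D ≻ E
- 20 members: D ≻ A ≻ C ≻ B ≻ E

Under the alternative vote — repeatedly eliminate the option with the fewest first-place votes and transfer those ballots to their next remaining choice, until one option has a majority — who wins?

A

Round 1: D 20, A 32, E 36, B 8, C 34. Eliminate B.
Round 2: D 20, A 32, E 36, C 42. Eliminate D.
Round 3: A 52, E 36, C 42. Eliminate E.
Round 4: A 88, C 42. A has a majority.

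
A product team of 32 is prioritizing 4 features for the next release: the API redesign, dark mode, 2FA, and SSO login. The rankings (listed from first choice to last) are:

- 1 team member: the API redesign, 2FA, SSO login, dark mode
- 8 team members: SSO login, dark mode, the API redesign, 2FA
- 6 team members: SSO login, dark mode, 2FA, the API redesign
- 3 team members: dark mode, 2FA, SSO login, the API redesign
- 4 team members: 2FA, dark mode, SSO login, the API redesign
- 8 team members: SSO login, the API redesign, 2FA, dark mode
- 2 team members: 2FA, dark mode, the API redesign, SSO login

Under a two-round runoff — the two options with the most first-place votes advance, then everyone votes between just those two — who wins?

Round 1 first-place votes: the API redesign 1, dark mode 3, 2FA 6, SSO login 22.
SSO login and 2FA advance.
Runoff: SSO login is preferred to 2FA by 22 voters; 2FA by 10.
SSO login wins the runoff.

SSO login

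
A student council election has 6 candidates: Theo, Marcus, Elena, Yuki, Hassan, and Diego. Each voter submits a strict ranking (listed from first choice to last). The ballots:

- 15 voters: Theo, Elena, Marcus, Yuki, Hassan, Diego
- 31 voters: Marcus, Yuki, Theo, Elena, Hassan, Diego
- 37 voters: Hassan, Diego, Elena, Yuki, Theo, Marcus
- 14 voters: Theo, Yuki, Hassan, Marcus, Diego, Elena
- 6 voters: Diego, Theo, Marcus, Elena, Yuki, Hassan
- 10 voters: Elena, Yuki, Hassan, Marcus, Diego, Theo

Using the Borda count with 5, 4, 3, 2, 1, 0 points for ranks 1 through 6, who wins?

Theo: 15·5 + 31·3 + 37·1 + 14·5 + 6·4 + 10·0 = 299
Marcus: 15·3 + 31·5 + 37·0 + 14·2 + 6·3 + 10·2 = 266
Elena: 15·4 + 31·2 + 37·3 + 14·0 + 6·2 + 10·5 = 295
Yuki: 15·2 + 31·4 + 37·2 + 14·4 + 6·1 + 10·4 = 330
Hassan: 15·1 + 31·1 + 37·5 + 14·3 + 6·0 + 10·3 = 303
Diego: 15·0 + 31·0 + 37·4 + 14·1 + 6·5 + 10·1 = 202
Yuki has the highest Borda score (330).

Yuki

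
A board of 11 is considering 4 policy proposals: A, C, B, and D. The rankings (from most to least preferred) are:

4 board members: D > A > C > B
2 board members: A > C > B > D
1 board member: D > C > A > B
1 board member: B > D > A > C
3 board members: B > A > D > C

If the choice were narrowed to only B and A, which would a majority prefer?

Voters preferring B to A: 4; preferring A to B: 7.
A wins the head-to-head.

A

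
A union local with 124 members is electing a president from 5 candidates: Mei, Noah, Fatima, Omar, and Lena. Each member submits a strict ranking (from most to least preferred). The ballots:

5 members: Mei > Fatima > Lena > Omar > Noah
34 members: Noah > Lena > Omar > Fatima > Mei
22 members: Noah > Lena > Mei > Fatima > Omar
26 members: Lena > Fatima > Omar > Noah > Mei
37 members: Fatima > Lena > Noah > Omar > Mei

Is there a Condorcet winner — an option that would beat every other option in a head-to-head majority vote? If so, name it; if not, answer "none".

Lena

Lena vs Mei: 119–5 for Lena.
Lena vs Noah: 68–56 for Lena.
Lena vs Fatima: 82–42 for Lena.
Lena vs Omar: 124–0 for Lena.
Lena beats every other option head-to-head.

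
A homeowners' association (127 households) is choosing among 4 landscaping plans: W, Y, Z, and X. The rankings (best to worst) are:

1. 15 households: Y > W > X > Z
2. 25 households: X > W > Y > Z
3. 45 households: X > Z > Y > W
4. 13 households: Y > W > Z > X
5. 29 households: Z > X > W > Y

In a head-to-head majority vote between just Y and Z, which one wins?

Z

Voters preferring Y to Z: 53; preferring Z to Y: 74.
Z wins the head-to-head.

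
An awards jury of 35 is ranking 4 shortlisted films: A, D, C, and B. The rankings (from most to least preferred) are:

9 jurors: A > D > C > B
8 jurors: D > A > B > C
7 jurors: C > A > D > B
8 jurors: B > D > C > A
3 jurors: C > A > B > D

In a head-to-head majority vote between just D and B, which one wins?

Voters preferring D to B: 24; preferring B to D: 11.
D wins the head-to-head.

D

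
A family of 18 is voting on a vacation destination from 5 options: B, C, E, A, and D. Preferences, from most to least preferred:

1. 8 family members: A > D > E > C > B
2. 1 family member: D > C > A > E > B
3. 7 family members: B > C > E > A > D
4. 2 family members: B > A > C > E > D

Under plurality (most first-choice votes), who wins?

First-place votes: B 9, C 0, E 0, A 8, D 1.
B has the most first-place votes.

B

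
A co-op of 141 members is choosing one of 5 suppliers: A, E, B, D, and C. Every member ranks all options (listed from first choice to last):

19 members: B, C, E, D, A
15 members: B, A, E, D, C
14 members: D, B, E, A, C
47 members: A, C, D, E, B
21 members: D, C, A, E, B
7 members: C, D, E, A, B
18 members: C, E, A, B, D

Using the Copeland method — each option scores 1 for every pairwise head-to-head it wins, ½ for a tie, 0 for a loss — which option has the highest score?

A: beats E, B, D, and C → score 4.
E: beats B; loses to A, D, and C → score 1.
B: loses to A, E, D, and C → score 0.
D: beats E and B; loses to A and C → score 2.
C: beats E, B, and D; loses to A → score 3.
A has the best pairwise record.

A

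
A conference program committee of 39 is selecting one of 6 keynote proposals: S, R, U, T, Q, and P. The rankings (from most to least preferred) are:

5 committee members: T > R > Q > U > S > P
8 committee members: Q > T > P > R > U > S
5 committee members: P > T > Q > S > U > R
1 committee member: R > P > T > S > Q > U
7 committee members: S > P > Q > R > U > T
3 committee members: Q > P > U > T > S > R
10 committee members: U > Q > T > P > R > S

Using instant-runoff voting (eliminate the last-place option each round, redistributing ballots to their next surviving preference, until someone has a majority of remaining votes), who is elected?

Round 1: S 7, R 1, U 10, T 5, Q 11, P 5. Eliminate R.
Round 2: S 7, U 10, T 5, Q 11, P 6. Eliminate T.
Round 3: S 7, U 10, Q 16, P 6. Eliminate P.
Round 4: S 8, U 10, Q 21. Q has a majority.

Q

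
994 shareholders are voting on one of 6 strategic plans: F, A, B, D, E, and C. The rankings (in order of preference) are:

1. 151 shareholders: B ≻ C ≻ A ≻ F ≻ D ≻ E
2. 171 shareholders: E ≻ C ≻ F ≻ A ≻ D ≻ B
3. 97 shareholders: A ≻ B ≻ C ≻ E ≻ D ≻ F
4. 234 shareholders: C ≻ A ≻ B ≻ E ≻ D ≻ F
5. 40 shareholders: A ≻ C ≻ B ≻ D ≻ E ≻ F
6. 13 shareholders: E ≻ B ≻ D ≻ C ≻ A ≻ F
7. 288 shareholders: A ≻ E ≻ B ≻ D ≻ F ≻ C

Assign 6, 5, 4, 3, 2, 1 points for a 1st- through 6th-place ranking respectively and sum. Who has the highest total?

A

F: 151·3 + 171·4 + 97·1 + 234·1 + 40·1 + 13·1 + 288·2 = 2097
A: 151·4 + 171·3 + 97·6 + 234·5 + 40·6 + 13·2 + 288·6 = 4863
B: 151·6 + 171·1 + 97·5 + 234·4 + 40·4 + 13·5 + 288·4 = 3875
D: 151·2 + 171·2 + 97·2 + 234·2 + 40·3 + 13·4 + 288·3 = 2342
E: 151·1 + 171·6 + 97·3 + 234·3 + 40·2 + 13·6 + 288·5 = 3768
C: 151·5 + 171·5 + 97·4 + 234·6 + 40·5 + 13·3 + 288·1 = 3929
A has the highest Borda score (4863).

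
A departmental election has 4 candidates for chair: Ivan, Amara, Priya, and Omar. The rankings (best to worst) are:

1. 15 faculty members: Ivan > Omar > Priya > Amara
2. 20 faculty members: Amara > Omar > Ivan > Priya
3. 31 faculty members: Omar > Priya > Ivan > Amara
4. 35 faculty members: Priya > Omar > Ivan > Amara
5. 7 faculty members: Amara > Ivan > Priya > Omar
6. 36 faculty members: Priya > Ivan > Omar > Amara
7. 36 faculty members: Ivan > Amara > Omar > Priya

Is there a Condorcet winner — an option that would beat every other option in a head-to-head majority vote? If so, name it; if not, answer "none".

Checking pairwise contests:
Priya beats Ivan 102–78.
Ivan beats Amara 153–27.
Omar beats Priya 102–78.
Ivan beats Omar 94–86.
Every option loses at least one head-to-head, so there is no Condorcet winner.

none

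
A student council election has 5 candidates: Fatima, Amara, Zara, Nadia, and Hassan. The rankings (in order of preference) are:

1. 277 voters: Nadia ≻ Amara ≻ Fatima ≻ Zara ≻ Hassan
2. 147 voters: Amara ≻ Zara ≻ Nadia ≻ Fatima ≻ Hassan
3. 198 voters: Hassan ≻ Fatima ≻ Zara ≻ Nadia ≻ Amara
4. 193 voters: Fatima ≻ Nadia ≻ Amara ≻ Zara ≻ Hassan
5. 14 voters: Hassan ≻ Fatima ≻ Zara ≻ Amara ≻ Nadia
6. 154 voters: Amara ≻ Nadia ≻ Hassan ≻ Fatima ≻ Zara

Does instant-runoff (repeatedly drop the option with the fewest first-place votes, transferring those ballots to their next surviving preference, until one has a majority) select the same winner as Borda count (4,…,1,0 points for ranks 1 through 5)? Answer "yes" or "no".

yes

Instant-runoff — R1 Fatima 193, Amara 301, Zara 0, Nadia 277, Hassan 212 (Zara out); R2 Fatima 193, Amara 301, Nadia 277, Hassan 212 (Fatima out); R3 Amara 301, Nadia 470, Hassan 212 (Hassan out); R4 Amara 315, Nadia 668 (Nadia winner). Winner: Nadia.
Borda — scores: Fatima 2263, Amara 2435, Zara 1335, Nadia 2641, Hassan 1156. Winner: Nadia.
The two methods agree.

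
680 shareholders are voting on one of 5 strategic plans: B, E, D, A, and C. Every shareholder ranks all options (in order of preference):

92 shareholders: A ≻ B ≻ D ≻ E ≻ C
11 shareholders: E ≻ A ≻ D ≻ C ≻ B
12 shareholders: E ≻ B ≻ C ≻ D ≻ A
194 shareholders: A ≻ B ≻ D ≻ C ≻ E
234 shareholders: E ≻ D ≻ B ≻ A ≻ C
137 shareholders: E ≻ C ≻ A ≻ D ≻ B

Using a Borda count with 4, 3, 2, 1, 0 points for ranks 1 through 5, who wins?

B: 92·3 + 11·0 + 12·3 + 194·3 + 234·2 + 137·0 = 1362
E: 92·1 + 11·4 + 12·4 + 194·0 + 234·4 + 137·4 = 1668
D: 92·2 + 11·2 + 12·1 + 194·2 + 234·3 + 137·1 = 1445
A: 92·4 + 11·3 + 12·0 + 194·4 + 234·1 + 137·2 = 1685
C: 92·0 + 11·1 + 12·2 + 194·1 + 234·0 + 137·3 = 640
A has the highest Borda score (1685).

A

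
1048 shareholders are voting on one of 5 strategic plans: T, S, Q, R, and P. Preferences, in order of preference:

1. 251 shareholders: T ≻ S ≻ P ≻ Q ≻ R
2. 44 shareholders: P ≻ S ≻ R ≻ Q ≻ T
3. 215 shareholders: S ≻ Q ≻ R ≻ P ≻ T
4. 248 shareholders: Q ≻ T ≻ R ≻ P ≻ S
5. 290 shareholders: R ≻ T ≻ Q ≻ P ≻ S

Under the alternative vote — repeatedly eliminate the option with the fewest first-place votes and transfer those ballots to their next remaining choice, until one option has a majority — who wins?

R

Round 1: T 251, S 215, Q 248, R 290, P 44. Eliminate P.
Round 2: T 251, S 259, Q 248, R 290. Eliminate Q.
Round 3: T 499, S 259, R 290. Eliminate S.
Round 4: T 499, R 549. R has a majority.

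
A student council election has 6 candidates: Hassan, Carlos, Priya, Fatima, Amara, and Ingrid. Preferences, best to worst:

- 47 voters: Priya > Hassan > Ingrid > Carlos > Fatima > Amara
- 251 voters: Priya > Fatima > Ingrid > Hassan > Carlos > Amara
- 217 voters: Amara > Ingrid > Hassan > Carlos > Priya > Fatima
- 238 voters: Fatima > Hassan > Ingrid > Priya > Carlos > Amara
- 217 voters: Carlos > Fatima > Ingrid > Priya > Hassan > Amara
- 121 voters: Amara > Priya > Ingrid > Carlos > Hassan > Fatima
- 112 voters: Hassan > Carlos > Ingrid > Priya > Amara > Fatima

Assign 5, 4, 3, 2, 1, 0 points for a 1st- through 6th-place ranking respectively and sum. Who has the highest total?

Ingrid

Hassan: 47·4 + 251·2 + 217·3 + 238·4 + 217·1 + 121·1 + 112·5 = 3191
Carlos: 47·2 + 251·1 + 217·2 + 238·1 + 217·5 + 121·2 + 112·4 = 2792
Priya: 47·5 + 251·5 + 217·1 + 238·2 + 217·2 + 121·4 + 112·2 = 3325
Fatima: 47·1 + 251·4 + 217·0 + 238·5 + 217·4 + 121·0 + 112·0 = 3109
Amara: 47·0 + 251·0 + 217·5 + 238·0 + 217·0 + 121·5 + 112·1 = 1802
Ingrid: 47·3 + 251·3 + 217·4 + 238·3 + 217·3 + 121·3 + 112·3 = 3826
Ingrid has the highest Borda score (3826).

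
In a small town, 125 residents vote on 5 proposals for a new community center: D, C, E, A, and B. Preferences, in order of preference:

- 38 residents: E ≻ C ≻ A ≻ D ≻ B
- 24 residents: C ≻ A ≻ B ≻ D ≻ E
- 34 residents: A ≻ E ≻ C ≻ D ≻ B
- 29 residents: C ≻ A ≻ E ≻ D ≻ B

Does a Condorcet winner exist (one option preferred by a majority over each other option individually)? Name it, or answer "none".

none

Checking pairwise contests:
C beats D 125–0.
E beats C 72–53.
A beats E 87–38.
C beats A 91–34.
D beats B 101–24.
Every option loses at least one head-to-head, so there is no Condorcet winner.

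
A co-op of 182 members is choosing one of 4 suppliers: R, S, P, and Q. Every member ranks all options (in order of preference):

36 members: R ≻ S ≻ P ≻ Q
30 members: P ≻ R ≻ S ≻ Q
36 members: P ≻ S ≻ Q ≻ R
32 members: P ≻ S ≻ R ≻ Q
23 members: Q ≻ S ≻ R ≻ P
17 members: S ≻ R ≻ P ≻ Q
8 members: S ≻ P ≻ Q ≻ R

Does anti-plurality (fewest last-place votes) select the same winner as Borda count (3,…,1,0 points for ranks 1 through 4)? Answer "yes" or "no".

Anti-plurality — last-place votes: R 44, S 0, P 23, Q 115. Winner: S.
Borda — scores: R 257, S 359, P 363, Q 113. Winner: P.
The two methods disagree.

no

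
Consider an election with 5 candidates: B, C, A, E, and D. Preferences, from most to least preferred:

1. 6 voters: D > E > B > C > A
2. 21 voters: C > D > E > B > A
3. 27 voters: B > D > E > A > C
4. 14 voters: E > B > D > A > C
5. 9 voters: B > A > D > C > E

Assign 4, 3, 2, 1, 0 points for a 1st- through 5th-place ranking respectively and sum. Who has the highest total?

B

B: 6·2 + 21·1 + 27·4 + 14·3 + 9·4 = 219
C: 6·1 + 21·4 + 27·0 + 14·0 + 9·1 = 99
A: 6·0 + 21·0 + 27·1 + 14·1 + 9·3 = 68
E: 6·3 + 21·2 + 27·2 + 14·4 + 9·0 = 170
D: 6·4 + 21·3 + 27·3 + 14·2 + 9·2 = 214
B has the highest Borda score (219).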